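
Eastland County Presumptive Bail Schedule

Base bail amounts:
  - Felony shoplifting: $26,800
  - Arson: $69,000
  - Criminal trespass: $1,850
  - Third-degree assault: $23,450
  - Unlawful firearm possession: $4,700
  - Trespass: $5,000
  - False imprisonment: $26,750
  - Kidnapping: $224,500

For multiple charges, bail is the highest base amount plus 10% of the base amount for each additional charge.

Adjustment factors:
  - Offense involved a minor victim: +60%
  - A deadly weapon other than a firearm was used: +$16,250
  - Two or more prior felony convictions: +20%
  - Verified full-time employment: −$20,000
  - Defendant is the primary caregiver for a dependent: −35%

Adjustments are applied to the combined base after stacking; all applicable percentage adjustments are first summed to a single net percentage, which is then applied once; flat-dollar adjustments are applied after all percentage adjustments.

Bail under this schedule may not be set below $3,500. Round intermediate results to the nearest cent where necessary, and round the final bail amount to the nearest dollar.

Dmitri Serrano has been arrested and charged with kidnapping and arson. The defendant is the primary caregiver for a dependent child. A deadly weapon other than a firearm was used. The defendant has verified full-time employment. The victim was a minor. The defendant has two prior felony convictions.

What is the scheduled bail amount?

$331,780

Base amounts from the schedule: kidnapping $224,500; arson $69,000.
Stacking rule: highest base plus 10% of each additional charge. Highest is kidnapping at $224,500. Additional: $69,000 × 10% = $6,900. Combined base = $224,500 + $6,900 = $231,400.
Net percentage adjustment: +60% +20% −35% = +45%. $231,400 × 1.45 = $335,530.
A deadly weapon other than a firearm was used (+$16,250 flat): $335,530 + $16,250 = $351,780.
Verified full-time employment (−$20,000 flat): $351,780 − $20,000 = $331,780.
$331,780 is at or above the $3,500 minimum.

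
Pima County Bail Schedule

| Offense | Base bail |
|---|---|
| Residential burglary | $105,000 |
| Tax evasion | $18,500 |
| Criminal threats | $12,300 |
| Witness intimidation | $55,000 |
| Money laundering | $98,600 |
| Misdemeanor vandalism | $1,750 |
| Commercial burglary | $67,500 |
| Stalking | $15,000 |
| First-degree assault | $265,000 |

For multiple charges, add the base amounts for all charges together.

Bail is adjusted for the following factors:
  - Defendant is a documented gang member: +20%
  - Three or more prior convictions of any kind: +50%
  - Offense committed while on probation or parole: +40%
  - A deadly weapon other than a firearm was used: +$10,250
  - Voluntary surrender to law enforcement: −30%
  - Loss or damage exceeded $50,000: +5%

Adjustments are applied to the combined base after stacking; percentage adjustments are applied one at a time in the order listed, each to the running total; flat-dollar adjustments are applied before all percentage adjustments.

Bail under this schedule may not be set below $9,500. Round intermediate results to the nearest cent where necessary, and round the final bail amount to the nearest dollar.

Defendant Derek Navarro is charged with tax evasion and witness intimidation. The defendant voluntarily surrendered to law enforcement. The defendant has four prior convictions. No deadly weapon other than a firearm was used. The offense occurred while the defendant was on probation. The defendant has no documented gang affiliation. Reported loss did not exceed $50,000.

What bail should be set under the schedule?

$108,045

Base amounts from the schedule: tax evasion $18,500; witness intimidation $55,000.
Stacking rule: sum of all bases. $18,500 + $55,000 = $73,500.
Three or more prior convictions of any kind (+50%): $73,500 × 1.5 = $110,250.
Offense committed while on probation or parole (+40%): $110,250 × 1.4 = $154,350.
Voluntary surrender to law enforcement (−30%): $154,350 × 0.7 = $108,045.
$108,045 is at or above the $9,500 minimum.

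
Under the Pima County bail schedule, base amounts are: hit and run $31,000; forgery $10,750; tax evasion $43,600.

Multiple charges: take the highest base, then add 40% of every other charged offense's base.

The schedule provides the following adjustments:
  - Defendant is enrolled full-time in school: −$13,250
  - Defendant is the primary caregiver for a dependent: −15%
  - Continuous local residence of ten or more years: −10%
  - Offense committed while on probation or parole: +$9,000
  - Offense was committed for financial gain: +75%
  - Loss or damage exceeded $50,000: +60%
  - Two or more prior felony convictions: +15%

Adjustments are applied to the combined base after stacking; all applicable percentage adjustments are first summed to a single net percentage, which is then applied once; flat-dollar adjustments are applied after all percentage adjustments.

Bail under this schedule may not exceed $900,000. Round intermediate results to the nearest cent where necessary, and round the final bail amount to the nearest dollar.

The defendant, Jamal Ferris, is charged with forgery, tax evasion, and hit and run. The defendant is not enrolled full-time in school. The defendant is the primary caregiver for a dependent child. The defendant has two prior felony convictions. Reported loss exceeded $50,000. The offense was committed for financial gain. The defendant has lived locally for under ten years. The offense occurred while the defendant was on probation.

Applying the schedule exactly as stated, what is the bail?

$150,705

Base amounts from the schedule: forgery $10,750; tax evasion $43,600; hit and run $31,000.
Stacking rule: highest base plus 40% of each additional charge. Highest is tax evasion at $43,600. Additional: $10,750 × 40% = $4,300; $31,000 × 40% = $12,400. Combined base = $43,600 + $16,700 = $60,300.
Net percentage adjustment: −15% +75% +60% +15% = +135%. $60,300 × 2.35 = $141,705.
Offense committed while on probation or parole (+$9,000 flat): $141,705 + $9,000 = $150,705.
$150,705 is within the $900,000 maximum.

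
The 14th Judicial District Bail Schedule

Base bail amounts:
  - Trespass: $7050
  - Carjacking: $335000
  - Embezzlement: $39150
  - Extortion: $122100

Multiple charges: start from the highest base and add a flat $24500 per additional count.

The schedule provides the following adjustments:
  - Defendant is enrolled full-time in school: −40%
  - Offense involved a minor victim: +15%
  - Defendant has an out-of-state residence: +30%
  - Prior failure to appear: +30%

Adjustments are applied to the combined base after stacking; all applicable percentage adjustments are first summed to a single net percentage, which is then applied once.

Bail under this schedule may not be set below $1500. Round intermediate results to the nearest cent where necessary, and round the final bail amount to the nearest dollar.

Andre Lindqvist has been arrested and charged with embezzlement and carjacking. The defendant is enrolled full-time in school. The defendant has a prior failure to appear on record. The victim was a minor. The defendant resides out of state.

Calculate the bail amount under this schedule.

Base amounts from the schedule: embezzlement $39150; carjacking $335000.
Stacking rule: highest base plus $24500 per additional charge. Highest is carjacking at $335000; 1 additional charge → +$24500. Combined base = $359500.
Net percentage adjustment: −40% +15% +30% +30% = +35%. $359500 × 1.35 = $485325.
$485325 is at or above the $1500 minimum.

$485325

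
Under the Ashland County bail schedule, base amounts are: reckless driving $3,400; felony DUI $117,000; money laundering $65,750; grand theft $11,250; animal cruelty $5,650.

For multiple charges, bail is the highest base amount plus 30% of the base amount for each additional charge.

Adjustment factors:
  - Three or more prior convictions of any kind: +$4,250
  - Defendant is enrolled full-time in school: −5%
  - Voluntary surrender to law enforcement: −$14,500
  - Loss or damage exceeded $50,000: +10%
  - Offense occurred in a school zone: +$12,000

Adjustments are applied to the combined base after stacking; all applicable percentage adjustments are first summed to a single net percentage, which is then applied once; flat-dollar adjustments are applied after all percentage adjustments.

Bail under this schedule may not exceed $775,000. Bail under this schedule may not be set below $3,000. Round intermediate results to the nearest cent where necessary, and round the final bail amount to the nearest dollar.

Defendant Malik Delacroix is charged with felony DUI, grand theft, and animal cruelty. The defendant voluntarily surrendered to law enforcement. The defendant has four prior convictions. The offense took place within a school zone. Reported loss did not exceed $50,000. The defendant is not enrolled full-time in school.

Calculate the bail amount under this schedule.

$123,820

Base amounts from the schedule: felony DUI $117,000; grand theft $11,250; animal cruelty $5,650.
Stacking rule: highest base plus 30% of each additional charge. Highest is felony DUI at $117,000. Additional: $11,250 × 30% = $3,375; $5,650 × 30% = $1,695. Combined base = $117,000 + $5,070 = $122,070.
Three or more prior convictions of any kind (+$4,250 flat): $122,070 + $4,250 = $126,320.
Voluntary surrender to law enforcement (−$14,500 flat): $126,320 − $14,500 = $111,820.
Offense occurred in a school zone (+$12,000 flat): $111,820 + $12,000 = $123,820.
$123,820 is within the $775,000 maximum.
$123,820 is at or above the $3,000 minimum.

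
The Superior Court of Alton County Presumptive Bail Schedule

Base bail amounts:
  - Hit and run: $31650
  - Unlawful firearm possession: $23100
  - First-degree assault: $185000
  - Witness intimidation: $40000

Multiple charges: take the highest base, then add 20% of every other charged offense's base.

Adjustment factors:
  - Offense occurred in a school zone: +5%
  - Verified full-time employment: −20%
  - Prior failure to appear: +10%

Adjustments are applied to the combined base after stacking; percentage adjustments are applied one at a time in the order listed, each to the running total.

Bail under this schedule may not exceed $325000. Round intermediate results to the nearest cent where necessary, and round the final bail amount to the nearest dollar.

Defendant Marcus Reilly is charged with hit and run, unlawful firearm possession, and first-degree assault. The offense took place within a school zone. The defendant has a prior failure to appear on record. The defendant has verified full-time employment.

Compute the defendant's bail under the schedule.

Base amounts from the schedule: hit and run $31650; unlawful firearm possession $23100; first-degree assault $185000.
Stacking rule: highest base plus 20% of each additional charge. Highest is first-degree assault at $185000. Additional: $31650 × 20% = $6330; $23100 × 20% = $4620. Combined base = $185000 + $10950 = $195950.
Offense occurred in a school zone (+5%): $195950 × 1.05 = $205747.50.
Verified full-time employment (−20%): $205747.50 × 0.8 = $164598.
Prior failure to appear (+10%): $164598 × 1.1 = $181057.80.
$181057.80 is within the $325000 maximum.
Rounded to the nearest dollar: $181058.

$181058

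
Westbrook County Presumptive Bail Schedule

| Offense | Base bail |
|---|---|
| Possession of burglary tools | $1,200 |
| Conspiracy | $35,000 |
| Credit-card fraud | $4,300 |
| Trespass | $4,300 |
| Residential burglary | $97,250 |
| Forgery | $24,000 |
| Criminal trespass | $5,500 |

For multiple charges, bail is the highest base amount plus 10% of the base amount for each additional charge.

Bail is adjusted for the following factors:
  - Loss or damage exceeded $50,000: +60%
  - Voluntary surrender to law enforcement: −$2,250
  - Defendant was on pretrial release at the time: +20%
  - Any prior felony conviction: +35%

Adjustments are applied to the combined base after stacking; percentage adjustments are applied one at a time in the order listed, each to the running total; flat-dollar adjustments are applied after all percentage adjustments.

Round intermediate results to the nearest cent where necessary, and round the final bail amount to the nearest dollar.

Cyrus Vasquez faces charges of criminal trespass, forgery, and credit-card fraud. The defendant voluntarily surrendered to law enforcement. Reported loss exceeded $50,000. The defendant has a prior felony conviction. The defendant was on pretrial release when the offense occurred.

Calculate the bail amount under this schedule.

$62,498

Base amounts from the schedule: criminal trespass $5,500; forgery $24,000; credit-card fraud $4,300.
Stacking rule: highest base plus 10% of each additional charge. Highest is forgery at $24,000. Additional: $5,500 × 10% = $550; $4,300 × 10% = $430. Combined base = $24,000 + $980 = $24,980.
Loss or damage exceeded $50,000 (+60%): $24,980 × 1.6 = $39,968.
Defendant was on pretrial release at the time (+20%): $39,968 × 1.2 = $47,961.60.
Any prior felony conviction (+35%): $47,961.60 × 1.35 = $64,748.16.
Voluntary surrender to law enforcement (−$2,250 flat): $64,748.16 − $2,250 = $62,498.16.
Rounded to the nearest dollar: $62,498.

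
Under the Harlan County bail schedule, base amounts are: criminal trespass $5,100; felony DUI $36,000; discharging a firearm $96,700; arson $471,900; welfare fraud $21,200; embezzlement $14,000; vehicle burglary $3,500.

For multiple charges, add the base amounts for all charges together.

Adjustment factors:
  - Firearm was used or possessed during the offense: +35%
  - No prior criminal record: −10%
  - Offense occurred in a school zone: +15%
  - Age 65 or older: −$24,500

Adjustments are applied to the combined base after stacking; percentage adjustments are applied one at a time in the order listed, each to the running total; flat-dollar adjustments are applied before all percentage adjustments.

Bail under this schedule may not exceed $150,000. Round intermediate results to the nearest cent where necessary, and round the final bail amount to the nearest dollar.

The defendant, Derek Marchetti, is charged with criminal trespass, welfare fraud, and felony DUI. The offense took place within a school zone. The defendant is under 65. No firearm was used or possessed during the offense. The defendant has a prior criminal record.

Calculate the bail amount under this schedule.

Base amounts from the schedule: criminal trespass $5,100; welfare fraud $21,200; felony DUI $36,000.
Stacking rule: sum of all bases. $5,100 + $21,200 + $36,000 = $62,300.
Offense occurred in a school zone (+15%): $62,300 × 1.15 = $71,645.
$71,645 is within the $150,000 maximum.

$71,645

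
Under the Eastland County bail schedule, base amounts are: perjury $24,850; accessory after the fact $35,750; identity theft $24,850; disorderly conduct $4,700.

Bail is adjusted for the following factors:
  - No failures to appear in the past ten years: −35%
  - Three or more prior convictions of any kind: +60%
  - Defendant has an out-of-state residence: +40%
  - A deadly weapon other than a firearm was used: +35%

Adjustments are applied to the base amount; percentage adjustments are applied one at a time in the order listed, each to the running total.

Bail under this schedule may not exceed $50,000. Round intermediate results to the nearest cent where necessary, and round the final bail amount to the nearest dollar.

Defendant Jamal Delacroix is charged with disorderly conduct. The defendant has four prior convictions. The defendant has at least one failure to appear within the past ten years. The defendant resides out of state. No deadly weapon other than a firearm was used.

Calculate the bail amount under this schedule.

$10,528

Base amounts from the schedule: disorderly conduct $4,700.
Single charge. Combined base = $4,700.
Three or more prior convictions of any kind (+60%): $4,700 × 1.6 = $7,520.
Defendant has an out-of-state residence (+40%): $7,520 × 1.4 = $10,528.
$10,528 is within the $50,000 maximum.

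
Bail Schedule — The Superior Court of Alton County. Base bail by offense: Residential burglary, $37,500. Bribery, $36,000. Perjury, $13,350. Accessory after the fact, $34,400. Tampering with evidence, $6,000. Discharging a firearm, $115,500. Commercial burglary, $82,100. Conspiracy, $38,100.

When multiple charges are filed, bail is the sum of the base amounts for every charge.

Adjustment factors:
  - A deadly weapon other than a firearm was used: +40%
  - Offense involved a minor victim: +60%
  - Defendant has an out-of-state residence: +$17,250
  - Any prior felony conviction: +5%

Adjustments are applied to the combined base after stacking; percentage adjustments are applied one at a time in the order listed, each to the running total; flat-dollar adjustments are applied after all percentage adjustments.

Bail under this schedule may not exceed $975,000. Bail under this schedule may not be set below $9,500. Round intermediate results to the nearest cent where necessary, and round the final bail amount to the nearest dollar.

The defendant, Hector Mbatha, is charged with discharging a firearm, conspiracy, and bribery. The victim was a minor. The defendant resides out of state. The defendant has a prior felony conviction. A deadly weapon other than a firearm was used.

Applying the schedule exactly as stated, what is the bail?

Base amounts from the schedule: discharging a firearm $115,500; conspiracy $38,100; bribery $36,000.
Stacking rule: sum of all bases. $115,500 + $38,100 + $36,000 = $189,600.
A deadly weapon other than a firearm was used (+40%): $189,600 × 1.4 = $265,440.
Offense involved a minor victim (+60%): $265,440 × 1.6 = $424,704.
Any prior felony conviction (+5%): $424,704 × 1.05 = $445,939.20.
Defendant has an out-of-state residence (+$17,250 flat): $445,939.20 + $17,250 = $463,189.20.
$463,189.20 is within the $975,000 maximum.
$463,189.20 is at or above the $9,500 minimum.
Rounded to the nearest dollar: $463,189.

$463,189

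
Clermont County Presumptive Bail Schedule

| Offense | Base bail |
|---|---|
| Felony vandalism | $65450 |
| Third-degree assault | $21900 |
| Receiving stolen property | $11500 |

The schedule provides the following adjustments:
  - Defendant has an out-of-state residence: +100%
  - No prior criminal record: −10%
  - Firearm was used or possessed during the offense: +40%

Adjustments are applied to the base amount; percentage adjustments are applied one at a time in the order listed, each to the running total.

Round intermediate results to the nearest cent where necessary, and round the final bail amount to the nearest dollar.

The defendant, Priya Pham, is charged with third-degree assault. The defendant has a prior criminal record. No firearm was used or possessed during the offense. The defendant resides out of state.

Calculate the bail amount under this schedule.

Base amounts from the schedule: third-degree assault $21900.
Single charge. Combined base = $21900.
Defendant has an out-of-state residence (+100%): $21900 × 2 = $43800.

$43800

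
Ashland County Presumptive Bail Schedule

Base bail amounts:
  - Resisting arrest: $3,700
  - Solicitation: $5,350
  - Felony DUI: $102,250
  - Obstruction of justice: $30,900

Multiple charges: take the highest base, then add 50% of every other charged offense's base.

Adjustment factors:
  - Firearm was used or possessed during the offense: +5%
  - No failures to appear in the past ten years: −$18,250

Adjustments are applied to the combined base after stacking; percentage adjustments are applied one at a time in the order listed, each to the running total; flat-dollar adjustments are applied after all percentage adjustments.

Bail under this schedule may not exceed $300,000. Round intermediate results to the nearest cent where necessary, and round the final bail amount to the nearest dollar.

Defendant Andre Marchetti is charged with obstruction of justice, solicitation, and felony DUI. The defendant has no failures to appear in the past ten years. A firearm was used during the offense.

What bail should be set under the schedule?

$108,144

Base amounts from the schedule: obstruction of justice $30,900; solicitation $5,350; felony DUI $102,250.
Stacking rule: highest base plus 50% of each additional charge. Highest is felony DUI at $102,250. Additional: $30,900 × 50% = $15,450; $5,350 × 50% = $2,675. Combined base = $102,250 + $18,125 = $120,375.
Firearm was used or possessed during the offense (+5%): $120,375 × 1.05 = $126,393.75.
No failures to appear in the past ten years (−$18,250 flat): $126,393.75 − $18,250 = $108,143.75.
$108,143.75 is within the $300,000 maximum.
Rounded to the nearest dollar: $108,144.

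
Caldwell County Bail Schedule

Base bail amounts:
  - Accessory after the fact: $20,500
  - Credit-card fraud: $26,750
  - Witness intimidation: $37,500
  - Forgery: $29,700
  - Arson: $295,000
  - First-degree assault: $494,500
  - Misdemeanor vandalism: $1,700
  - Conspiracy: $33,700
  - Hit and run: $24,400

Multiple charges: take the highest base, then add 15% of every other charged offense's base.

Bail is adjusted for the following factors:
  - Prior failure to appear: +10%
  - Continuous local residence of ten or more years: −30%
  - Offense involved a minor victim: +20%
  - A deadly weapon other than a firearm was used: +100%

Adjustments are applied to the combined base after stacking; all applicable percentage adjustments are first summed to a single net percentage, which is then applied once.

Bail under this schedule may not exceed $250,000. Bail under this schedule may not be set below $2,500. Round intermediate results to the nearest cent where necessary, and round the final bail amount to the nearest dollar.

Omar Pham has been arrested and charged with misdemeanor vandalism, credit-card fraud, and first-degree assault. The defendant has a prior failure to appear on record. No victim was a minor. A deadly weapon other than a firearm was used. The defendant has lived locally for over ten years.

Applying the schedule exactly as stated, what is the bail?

Base amounts from the schedule: misdemeanor vandalism $1,700; credit-card fraud $26,750; first-degree assault $494,500.
Stacking rule: highest base plus 15% of each additional charge. Highest is first-degree assault at $494,500. Additional: $1,700 × 15% = $255; $26,750 × 15% = $4,012.50. Combined base = $494,500 + $4,267.50 = $498,767.50.
Net percentage adjustment: +10% −30% +100% = +80%. $498,767.50 × 1.8 = $897,781.50.
Result $897,781.50 exceeds the maximum of $250,000; bail is capped at $250,000.
$250,000 is at or above the $2,500 minimum.

$250,000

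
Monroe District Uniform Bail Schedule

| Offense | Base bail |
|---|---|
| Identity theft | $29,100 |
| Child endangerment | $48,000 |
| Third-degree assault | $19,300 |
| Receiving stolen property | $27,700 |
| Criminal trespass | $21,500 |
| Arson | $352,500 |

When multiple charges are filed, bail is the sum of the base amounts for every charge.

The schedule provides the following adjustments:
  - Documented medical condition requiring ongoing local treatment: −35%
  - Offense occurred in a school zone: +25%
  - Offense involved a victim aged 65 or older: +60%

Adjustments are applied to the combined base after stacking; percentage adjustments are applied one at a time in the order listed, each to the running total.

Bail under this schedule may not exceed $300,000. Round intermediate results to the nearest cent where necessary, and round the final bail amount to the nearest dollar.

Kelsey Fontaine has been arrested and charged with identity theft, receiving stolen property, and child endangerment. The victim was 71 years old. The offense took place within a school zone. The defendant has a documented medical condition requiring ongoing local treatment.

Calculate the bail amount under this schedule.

$136,240

Base amounts from the schedule: identity theft $29,100; receiving stolen property $27,700; child endangerment $48,000.
Stacking rule: sum of all bases. $29,100 + $27,700 + $48,000 = $104,800.
Documented medical condition requiring ongoing local treatment (−35%): $104,800 × 0.65 = $68,120.
Offense occurred in a school zone (+25%): $68,120 × 1.25 = $85,150.
Offense involved a victim aged 65 or older (+60%): $85,150 × 1.6 = $136,240.
$136,240 is within the $300,000 maximum.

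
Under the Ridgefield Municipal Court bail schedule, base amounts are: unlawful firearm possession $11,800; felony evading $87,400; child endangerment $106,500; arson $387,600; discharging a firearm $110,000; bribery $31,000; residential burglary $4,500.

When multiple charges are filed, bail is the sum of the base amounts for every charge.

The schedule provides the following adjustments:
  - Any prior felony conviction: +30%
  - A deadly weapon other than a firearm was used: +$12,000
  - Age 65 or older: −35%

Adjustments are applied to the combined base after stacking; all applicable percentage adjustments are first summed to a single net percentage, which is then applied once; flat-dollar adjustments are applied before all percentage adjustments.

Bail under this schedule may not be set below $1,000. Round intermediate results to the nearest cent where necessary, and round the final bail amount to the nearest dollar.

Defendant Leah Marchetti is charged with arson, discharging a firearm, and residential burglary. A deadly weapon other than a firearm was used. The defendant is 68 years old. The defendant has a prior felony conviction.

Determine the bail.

Base amounts from the schedule: arson $387,600; discharging a firearm $110,000; residential burglary $4,500.
Stacking rule: sum of all bases. $387,600 + $110,000 + $4,500 = $502,100.
A deadly weapon other than a firearm was used (+$12,000 flat): $502,100 + $12,000 = $514,100.
Net percentage adjustment: +30% −35% = −5%. $514,100 × 0.95 = $488,395.
$488,395 is at or above the $1,000 minimum.

$488,395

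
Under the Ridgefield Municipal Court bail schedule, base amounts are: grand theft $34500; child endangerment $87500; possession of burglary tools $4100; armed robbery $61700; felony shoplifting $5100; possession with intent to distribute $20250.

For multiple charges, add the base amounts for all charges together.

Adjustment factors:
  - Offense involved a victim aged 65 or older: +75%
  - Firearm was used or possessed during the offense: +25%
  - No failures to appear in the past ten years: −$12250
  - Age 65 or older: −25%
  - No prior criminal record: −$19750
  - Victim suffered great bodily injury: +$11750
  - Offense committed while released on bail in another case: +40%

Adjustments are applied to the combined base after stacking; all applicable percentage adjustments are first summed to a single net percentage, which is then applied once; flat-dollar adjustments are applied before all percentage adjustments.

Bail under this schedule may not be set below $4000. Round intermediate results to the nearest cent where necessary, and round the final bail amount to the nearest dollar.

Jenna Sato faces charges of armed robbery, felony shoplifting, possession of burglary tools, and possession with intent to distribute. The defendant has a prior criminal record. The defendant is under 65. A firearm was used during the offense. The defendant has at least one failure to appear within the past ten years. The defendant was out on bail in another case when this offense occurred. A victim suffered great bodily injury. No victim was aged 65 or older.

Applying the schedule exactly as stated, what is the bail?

$169785

Base amounts from the schedule: armed robbery $61700; felony shoplifting $5100; possession of burglary tools $4100; possession with intent to distribute $20250.
Stacking rule: sum of all bases. $61700 + $5100 + $4100 + $20250 = $91150.
Victim suffered great bodily injury (+$11750 flat): $91150 + $11750 = $102900.
Net percentage adjustment: +25% +40% = +65%. $102900 × 1.65 = $169785.
$169785 is at or above the $4000 minimum.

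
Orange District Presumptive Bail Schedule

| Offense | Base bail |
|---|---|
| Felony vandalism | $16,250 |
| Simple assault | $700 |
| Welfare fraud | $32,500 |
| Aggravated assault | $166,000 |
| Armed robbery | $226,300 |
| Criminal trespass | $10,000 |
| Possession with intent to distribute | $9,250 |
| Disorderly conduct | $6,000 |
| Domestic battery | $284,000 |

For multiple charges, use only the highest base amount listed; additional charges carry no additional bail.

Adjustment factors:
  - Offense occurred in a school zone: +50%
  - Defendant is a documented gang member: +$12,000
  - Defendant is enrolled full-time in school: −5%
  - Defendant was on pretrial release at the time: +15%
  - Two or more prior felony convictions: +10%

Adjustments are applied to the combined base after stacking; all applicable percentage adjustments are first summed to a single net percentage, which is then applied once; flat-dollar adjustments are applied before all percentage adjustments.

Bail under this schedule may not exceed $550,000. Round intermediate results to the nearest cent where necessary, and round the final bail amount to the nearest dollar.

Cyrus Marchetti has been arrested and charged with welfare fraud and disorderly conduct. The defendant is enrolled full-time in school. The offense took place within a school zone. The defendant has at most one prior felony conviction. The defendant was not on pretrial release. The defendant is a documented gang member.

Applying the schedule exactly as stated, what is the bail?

Base amounts from the schedule: welfare fraud $32,500; disorderly conduct $6,000.
Stacking rule: use the highest base only. Highest is welfare fraud at $32,500. Combined base = $32,500.
Defendant is a documented gang member (+$12,000 flat): $32,500 + $12,000 = $44,500.
Net percentage adjustment: +50% −5% = +45%. $44,500 × 1.45 = $64,525.
$64,525 is within the $550,000 maximum.

$64,525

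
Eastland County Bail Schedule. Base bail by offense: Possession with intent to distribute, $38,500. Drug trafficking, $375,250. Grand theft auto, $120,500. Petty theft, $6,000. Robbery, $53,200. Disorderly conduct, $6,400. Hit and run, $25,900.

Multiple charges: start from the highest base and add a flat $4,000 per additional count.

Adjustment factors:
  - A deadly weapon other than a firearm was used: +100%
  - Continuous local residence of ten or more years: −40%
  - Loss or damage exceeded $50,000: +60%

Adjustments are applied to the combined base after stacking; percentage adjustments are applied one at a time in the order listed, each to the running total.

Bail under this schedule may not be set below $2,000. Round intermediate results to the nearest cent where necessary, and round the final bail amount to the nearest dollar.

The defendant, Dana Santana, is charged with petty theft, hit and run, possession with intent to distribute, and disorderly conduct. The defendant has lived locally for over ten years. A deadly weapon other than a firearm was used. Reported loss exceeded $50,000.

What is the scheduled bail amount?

$96,960

Base amounts from the schedule: petty theft $6,000; hit and run $25,900; possession with intent to distribute $38,500; disorderly conduct $6,400.
Stacking rule: highest base plus $4,000 per additional charge. Highest is possession with intent to distribute at $38,500; 3 additional charges → +$12,000. Combined base = $50,500.
A deadly weapon other than a firearm was used (+100%): $50,500 × 2 = $101,000.
Continuous local residence of ten or more years (−40%): $101,000 × 0.6 = $60,600.
Loss or damage exceeded $50,000 (+60%): $60,600 × 1.6 = $96,960.
$96,960 is at or above the $2,000 minimum.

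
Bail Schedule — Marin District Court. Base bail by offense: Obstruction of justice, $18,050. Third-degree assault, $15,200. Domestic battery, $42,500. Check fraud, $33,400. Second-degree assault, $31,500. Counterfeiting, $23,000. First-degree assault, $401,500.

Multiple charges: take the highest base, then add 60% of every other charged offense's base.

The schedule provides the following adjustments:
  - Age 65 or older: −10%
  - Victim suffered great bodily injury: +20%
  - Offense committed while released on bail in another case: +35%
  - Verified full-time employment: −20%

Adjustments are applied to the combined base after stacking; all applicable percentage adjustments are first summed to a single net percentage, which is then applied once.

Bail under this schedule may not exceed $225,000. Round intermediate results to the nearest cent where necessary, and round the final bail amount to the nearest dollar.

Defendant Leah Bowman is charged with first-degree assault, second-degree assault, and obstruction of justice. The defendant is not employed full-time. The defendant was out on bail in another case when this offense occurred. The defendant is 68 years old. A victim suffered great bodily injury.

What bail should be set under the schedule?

$225,000

Base amounts from the schedule: first-degree assault $401,500; second-degree assault $31,500; obstruction of justice $18,050.
Stacking rule: highest base plus 60% of each additional charge. Highest is first-degree assault at $401,500. Additional: $31,500 × 60% = $18,900; $18,050 × 60% = $10,830. Combined base = $401,500 + $29,730 = $431,230.
Net percentage adjustment: −10% +20% +35% = +45%. $431,230 × 1.45 = $625,283.50.
Result $625,283.50 exceeds the maximum of $225,000; bail is capped at $225,000.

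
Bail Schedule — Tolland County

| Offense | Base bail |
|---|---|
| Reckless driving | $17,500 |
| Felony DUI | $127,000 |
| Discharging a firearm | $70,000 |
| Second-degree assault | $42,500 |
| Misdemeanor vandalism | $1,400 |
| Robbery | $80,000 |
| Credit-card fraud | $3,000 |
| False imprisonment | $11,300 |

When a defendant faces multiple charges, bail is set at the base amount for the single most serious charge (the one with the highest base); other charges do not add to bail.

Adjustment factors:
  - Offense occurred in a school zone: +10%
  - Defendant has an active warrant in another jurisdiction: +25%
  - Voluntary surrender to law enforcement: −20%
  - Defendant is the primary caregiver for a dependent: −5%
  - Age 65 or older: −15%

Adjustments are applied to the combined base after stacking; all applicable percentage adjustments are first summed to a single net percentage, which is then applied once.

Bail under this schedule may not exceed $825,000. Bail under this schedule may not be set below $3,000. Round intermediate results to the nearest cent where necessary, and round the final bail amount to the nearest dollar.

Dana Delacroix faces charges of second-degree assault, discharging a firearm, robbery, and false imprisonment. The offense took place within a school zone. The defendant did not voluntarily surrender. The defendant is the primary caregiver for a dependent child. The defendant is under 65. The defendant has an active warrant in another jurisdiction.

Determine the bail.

$104,000

Base amounts from the schedule: second-degree assault $42,500; discharging a firearm $70,000; robbery $80,000; false imprisonment $11,300.
Stacking rule: use the highest base only. Highest is robbery at $80,000. Combined base = $80,000.
Net percentage adjustment: +10% +25% −5% = +30%. $80,000 × 1.3 = $104,000.
$104,000 is within the $825,000 maximum.
$104,000 is at or above the $3,000 minimum.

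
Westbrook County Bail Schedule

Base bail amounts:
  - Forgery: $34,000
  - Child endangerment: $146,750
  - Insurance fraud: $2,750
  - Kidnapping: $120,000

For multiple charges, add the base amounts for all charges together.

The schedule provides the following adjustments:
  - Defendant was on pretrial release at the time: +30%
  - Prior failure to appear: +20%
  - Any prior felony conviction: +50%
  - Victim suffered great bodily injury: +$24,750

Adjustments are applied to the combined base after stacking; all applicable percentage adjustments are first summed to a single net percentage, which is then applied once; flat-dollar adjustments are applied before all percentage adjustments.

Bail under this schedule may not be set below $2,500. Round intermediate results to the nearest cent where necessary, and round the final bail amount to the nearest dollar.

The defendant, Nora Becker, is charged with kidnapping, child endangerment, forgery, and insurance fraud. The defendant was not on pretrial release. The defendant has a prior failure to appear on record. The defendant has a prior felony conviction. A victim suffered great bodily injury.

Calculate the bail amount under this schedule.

Base amounts from the schedule: kidnapping $120,000; child endangerment $146,750; forgery $34,000; insurance fraud $2,750.
Stacking rule: sum of all bases. $120,000 + $146,750 + $34,000 + $2,750 = $303,500.
Victim suffered great bodily injury (+$24,750 flat): $303,500 + $24,750 = $328,250.
Net percentage adjustment: +20% +50% = +70%. $328,250 × 1.7 = $558,025.
$558,025 is at or above the $2,500 minimum.

$558,025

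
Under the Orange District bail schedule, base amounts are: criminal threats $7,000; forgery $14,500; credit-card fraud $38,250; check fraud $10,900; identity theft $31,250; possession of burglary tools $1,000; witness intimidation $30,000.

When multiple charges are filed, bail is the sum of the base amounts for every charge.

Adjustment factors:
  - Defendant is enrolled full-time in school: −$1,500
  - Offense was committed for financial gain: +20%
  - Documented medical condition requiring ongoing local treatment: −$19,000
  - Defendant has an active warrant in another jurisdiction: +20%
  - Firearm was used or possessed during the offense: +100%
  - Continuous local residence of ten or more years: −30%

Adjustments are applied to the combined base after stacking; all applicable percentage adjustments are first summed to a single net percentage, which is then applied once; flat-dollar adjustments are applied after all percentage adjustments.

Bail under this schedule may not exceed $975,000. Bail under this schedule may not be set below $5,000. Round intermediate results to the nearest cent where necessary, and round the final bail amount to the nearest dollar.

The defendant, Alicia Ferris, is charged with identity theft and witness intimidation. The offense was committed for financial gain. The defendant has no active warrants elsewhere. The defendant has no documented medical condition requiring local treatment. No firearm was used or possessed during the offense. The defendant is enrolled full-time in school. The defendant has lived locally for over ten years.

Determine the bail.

$53,625

Base amounts from the schedule: identity theft $31,250; witness intimidation $30,000.
Stacking rule: sum of all bases. $31,250 + $30,000 = $61,250.
Net percentage adjustment: +20% −30% = −10%. $61,250 × 0.9 = $55,125.
Defendant is enrolled full-time in school (−$1,500 flat): $55,125 − $1,500 = $53,625.
$53,625 is within the $975,000 maximum.
$53,625 is at or above the $5,000 minimum.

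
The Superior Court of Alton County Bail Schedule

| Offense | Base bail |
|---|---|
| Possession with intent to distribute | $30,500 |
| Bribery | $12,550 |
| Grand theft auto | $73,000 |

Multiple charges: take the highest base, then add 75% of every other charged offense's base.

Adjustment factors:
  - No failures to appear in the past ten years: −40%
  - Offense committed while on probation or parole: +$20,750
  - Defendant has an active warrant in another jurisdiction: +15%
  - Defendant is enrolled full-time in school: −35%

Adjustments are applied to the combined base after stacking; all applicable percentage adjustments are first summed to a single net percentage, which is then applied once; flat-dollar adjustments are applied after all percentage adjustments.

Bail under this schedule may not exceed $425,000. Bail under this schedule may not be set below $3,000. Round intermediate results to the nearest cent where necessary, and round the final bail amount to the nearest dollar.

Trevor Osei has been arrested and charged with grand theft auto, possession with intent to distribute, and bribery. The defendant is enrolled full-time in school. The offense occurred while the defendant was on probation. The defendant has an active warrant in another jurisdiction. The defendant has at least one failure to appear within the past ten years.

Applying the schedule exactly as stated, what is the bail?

$104,980

Base amounts from the schedule: grand theft auto $73,000; possession with intent to distribute $30,500; bribery $12,550.
Stacking rule: highest base plus 75% of each additional charge. Highest is grand theft auto at $73,000. Additional: $30,500 × 75% = $22,875; $12,550 × 75% = $9,412.50. Combined base = $73,000 + $32,287.50 = $105,287.50.
Net percentage adjustment: +15% −35% = −20%. $105,287.50 × 0.8 = $84,230.
Offense committed while on probation or parole (+$20,750 flat): $84,230 + $20,750 = $104,980.
$104,980 is within the $425,000 maximum.
$104,980 is at or above the $3,000 minimum.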